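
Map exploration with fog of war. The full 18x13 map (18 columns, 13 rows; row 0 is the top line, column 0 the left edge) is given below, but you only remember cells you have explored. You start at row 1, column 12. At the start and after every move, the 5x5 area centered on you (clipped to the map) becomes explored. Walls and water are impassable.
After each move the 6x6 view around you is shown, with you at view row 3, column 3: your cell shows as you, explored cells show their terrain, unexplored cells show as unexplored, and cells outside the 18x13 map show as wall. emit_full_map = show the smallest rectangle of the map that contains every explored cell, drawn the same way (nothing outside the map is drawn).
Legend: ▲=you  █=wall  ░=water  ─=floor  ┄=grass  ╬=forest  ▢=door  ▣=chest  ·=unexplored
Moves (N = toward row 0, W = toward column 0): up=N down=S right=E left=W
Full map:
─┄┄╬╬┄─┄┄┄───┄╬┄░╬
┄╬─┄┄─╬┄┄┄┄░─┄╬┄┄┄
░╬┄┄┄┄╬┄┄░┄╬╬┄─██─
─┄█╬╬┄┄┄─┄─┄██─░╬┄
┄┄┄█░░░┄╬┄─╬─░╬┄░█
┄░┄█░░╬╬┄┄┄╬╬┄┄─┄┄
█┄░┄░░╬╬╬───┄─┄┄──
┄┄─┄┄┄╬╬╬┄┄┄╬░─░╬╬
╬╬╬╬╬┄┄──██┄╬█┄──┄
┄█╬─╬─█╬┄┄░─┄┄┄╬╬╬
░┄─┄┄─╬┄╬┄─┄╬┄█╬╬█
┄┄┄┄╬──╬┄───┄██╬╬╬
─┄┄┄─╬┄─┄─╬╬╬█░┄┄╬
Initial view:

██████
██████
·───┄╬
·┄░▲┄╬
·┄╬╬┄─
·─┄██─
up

██████
██████
██████
·──▲┄╬
·┄░─┄╬
·┄╬╬┄─

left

██████
██████
██████
·┄─▲─┄
·┄┄░─┄
·░┄╬╬┄

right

██████
██████
██████
┄──▲┄╬
┄┄░─┄╬
░┄╬╬┄─

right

██████
██████
██████
───▲╬┄
┄░─┄╬┄
┄╬╬┄─█

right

██████
██████
██████
──┄▲┄░
░─┄╬┄┄
╬╬┄─██

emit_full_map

┄───┄▲┄░
┄┄░─┄╬┄┄
░┄╬╬┄─██
·─┄██─··

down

██████
██████
──┄╬┄░
░─┄▲┄┄
╬╬┄─██
┄██─░╬

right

██████
██████
─┄╬┄░╬
─┄╬▲┄┄
╬┄─██─
██─░╬┄

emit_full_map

┄───┄╬┄░╬
┄┄░─┄╬▲┄┄
░┄╬╬┄─██─
·─┄██─░╬┄


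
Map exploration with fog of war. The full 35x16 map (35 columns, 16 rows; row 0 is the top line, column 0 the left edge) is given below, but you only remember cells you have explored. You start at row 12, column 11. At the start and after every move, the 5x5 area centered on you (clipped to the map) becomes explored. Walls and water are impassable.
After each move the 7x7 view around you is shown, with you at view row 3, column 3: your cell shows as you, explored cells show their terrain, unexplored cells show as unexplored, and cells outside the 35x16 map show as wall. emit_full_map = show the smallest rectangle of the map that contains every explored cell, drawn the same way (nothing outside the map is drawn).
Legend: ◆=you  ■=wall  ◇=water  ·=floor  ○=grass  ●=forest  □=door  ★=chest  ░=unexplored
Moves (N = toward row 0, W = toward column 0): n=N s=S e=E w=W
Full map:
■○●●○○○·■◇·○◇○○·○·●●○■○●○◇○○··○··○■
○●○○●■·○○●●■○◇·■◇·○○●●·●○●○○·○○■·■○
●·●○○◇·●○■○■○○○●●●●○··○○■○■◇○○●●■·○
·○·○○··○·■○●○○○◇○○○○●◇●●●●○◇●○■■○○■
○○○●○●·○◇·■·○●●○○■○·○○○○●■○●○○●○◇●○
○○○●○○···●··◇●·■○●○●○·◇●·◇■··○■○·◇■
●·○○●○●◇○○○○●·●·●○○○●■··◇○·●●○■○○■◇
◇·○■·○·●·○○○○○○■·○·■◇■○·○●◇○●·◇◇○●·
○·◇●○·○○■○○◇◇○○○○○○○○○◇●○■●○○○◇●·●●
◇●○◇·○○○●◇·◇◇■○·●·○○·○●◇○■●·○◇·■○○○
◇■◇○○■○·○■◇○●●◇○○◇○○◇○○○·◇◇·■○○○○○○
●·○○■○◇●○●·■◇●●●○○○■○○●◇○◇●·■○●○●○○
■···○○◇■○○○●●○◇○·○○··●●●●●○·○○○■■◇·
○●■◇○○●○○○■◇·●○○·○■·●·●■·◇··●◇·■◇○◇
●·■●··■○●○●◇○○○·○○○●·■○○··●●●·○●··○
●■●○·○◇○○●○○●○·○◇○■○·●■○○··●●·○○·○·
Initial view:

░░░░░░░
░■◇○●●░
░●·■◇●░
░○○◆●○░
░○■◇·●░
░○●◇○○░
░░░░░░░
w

░░░░░░░
░○■◇○●●
░○●·■◇●
░○○◆●●○
░○○■◇·●
░●○●◇○○
░░░░░░░

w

░░░░░░░
░·○■◇○●
░●○●·■◇
░■○◆○●●
░○○○■◇·
░○●○●◇○
░░░░░░░

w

░░░░░░░
░○·○■◇○
░◇●○●·■
░◇■◆○○●
░●○○○■◇
░■○●○●◇
░░░░░░░

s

░○·○■◇○
░◇●○●·■
░◇■○○○●
░●○◆○■◇
░■○●○●◇
░◇○○●○░
■■■■■■■

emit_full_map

○·○■◇○●●
◇●○●·■◇●
◇■○○○●●○
●○◆○■◇·●
■○●○●◇○○
◇○○●○░░░

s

░◇●○●·■
░◇■○○○●
░●○○○■◇
░■○◆○●◇
░◇○○●○░
■■■■■■■
■■■■■■■

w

░░◇●○●·
░○◇■○○○
░○●○○○■
░·■◆●○●
░○◇○○●○
■■■■■■■
■■■■■■■

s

░○◇■○○○
░○●○○○■
░·■○●○●
░○◇◆○●○
■■■■■■■
■■■■■■■
■■■■■■■

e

○◇■○○○●
○●○○○■◇
·■○●○●◇
○◇○◆●○░
■■■■■■■
■■■■■■■
■■■■■■■

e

◇■○○○●●
●○○○■◇·
■○●○●◇○
◇○○◆○○░
■■■■■■■
■■■■■■■
■■■■■■■

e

■○○○●●○
○○○■◇·●
○●○●◇○○
○○●◆○●░
■■■■■■■
■■■■■■■
■■■■■■■

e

○○○●●○░
○○■◇·●░
●○●◇○○░
○●○◆●○░
■■■■■■■
■■■■■■■
■■■■■■■

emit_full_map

░○·○■◇○●●
░◇●○●·■◇●
○◇■○○○●●○
○●○○○■◇·●
·■○●○●◇○○
○◇○○●○◆●○

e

○○●●○░░
○■◇·●○░
○●◇○○○░
●○○◆○·░
■■■■■■■
■■■■■■■
■■■■■■■

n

●·■◇●░░
○○●●○◇░
○■◇·●○░
○●◇◆○○░
●○○●○·░
■■■■■■■
■■■■■■■

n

■◇○●●░░
●·■◇●●░
○○●●○◇░
○■◇◆●○░
○●◇○○○░
●○○●○·░
■■■■■■■

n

░░░░░░░
■◇○●●◇░
●·■◇●●░
○○●◆○◇░
○■◇·●○░
○●◇○○○░
●○○●○·░

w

░░░░░░░
○■◇○●●◇
○●·■◇●●
○○○◆●○◇
○○■◇·●○
●○●◇○○○
○●○○●○·

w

░░░░░░░
·○■◇○●●
●○●·■◇●
■○○◆●●○
○○○■◇·●
○●○●◇○○
○○●○○●○

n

░░░░░░░
░●◇·◇◇░
·○■◇○●●
●○●◆■◇●
■○○○●●○
○○○■◇·●
○●○●◇○○

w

░░░░░░░
░○●◇·◇◇
○·○■◇○●
◇●○◆·■◇
◇■○○○●●
●○○○■◇·
■○●○●◇○

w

░░░░░░░
░○○●◇·◇
░○·○■◇○
░◇●◆●·■
○◇■○○○●
○●○○○■◇
·■○●○●◇

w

░░░░░░░
░○○○●◇·
░■○·○■◇
░○◇◆○●·
░○◇■○○○
░○●○○○■
░·■○●○●

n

░░░░░░░
░·○○■○░
░○○○●◇·
░■○◆○■◇
░○◇●○●·
░○◇■○○○
░○●○○○■

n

░░░░░░░
░○·●·○░
░·○○■○░
░○○◆●◇·
░■○·○■◇
░○◇●○●·
░○◇■○○○

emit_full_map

○·●·○░░░░░
·○○■○░░░░░
○○◆●◇·◇◇░░
■○·○■◇○●●◇
○◇●○●·■◇●●
○◇■○○○●●○◇
○●○○○■◇·●○
·■○●○●◇○○○
○◇○○●○○●○·

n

░░░░░░░
░○●◇○○░
░○·●·○░
░·○◆■○░
░○○○●◇·
░■○·○■◇
░○◇●○●·

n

░░░░░░░
░○···●░
░○●◇○○░
░○·◆·○░
░·○○■○░
░○○○●◇·
░■○·○■◇

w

░░░░░░░
░○○···●
░●○●◇○○
░·○◆●·○
░○·○○■○
░·○○○●◇
░░■○·○■

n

░░░░░░░
░○●·○◇░
░○○···●
░●○◆◇○○
░·○·●·○
░○·○○■○
░·○○○●◇

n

░░░░░░░
░○··○·░
░○●·○◇░
░○○◆··●
░●○●◇○○
░·○·●·○
░○·○○■○

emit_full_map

○··○·░░░░░░
○●·○◇░░░░░░
○○◆··●░░░░░
●○●◇○○░░░░░
·○·●·○░░░░░
○·○○■○░░░░░
·○○○●◇·◇◇░░
░■○·○■◇○●●◇
░○◇●○●·■◇●●
░○◇■○○○●●○◇
░○●○○○■◇·●○
░·■○●○●◇○○○
░○◇○○●○○●○·

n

░░░░░░░
░○◇·●○░
░○··○·░
░○●◆○◇░
░○○···●
░●○●◇○○
░·○·●·○

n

░░░░░░░
░●■·○○░
░○◇·●○░
░○·◆○·░
░○●·○◇░
░○○···●
░●○●◇○○

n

■■■■■■■
░○○○·■░
░●■·○○░
░○◇◆●○░
░○··○·░
░○●·○◇░
░○○···●

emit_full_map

○○○·■░░░░░░
●■·○○░░░░░░
○◇◆●○░░░░░░
○··○·░░░░░░
○●·○◇░░░░░░
○○···●░░░░░
●○●◇○○░░░░░
·○·●·○░░░░░
○·○○■○░░░░░
·○○○●◇·◇◇░░
░■○·○■◇○●●◇
░○◇●○●·■◇●●
░○◇■○○○●●○◇
░○●○○○■◇·●○
░·■○●○●◇○○○
░○◇○○●○○●○·


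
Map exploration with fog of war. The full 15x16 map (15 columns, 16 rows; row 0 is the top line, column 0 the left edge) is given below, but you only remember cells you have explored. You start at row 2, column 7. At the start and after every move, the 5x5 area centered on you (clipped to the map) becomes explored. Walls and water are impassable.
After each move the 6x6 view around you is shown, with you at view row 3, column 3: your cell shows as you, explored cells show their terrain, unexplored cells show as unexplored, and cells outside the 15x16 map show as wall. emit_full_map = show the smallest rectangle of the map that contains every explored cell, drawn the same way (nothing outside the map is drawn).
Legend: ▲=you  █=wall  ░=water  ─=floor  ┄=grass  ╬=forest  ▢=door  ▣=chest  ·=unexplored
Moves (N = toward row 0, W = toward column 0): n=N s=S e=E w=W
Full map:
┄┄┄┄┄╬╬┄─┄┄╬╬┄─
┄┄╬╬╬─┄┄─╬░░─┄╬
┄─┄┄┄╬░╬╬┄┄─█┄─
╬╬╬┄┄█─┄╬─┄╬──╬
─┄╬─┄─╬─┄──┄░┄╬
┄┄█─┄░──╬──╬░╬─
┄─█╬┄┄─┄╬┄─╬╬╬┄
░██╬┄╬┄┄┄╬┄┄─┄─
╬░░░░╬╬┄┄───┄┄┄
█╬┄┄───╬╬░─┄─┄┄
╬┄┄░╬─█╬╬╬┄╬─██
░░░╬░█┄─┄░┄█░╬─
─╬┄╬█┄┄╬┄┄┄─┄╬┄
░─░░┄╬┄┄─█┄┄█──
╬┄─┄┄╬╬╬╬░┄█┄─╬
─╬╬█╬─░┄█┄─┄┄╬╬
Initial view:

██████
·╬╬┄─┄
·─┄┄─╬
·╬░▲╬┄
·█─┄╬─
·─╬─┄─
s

·╬╬┄─┄
·─┄┄─╬
·╬░╬╬┄
·█─▲╬─
·─╬─┄─
·░──╬─

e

╬╬┄─┄·
─┄┄─╬░
╬░╬╬┄┄
█─┄▲─┄
─╬─┄──
░──╬──

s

─┄┄─╬░
╬░╬╬┄┄
█─┄╬─┄
─╬─▲──
░──╬──
·─┄╬┄─

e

┄┄─╬░·
░╬╬┄┄─
─┄╬─┄╬
╬─┄▲─┄
──╬──╬
─┄╬┄─╬

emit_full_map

╬╬┄─┄··
─┄┄─╬░·
╬░╬╬┄┄─
█─┄╬─┄╬
─╬─┄▲─┄
░──╬──╬
·─┄╬┄─╬

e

┄─╬░··
╬╬┄┄─█
┄╬─┄╬─
─┄─▲┄░
─╬──╬░
┄╬┄─╬╬

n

┄─┄···
┄─╬░░─
╬╬┄┄─█
┄╬─▲╬─
─┄──┄░
─╬──╬░

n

██████
┄─┄┄╬╬
┄─╬░░─
╬╬┄▲─█
┄╬─┄╬─
─┄──┄░

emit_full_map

╬╬┄─┄┄╬╬
─┄┄─╬░░─
╬░╬╬┄▲─█
█─┄╬─┄╬─
─╬─┄──┄░
░──╬──╬░
·─┄╬┄─╬╬


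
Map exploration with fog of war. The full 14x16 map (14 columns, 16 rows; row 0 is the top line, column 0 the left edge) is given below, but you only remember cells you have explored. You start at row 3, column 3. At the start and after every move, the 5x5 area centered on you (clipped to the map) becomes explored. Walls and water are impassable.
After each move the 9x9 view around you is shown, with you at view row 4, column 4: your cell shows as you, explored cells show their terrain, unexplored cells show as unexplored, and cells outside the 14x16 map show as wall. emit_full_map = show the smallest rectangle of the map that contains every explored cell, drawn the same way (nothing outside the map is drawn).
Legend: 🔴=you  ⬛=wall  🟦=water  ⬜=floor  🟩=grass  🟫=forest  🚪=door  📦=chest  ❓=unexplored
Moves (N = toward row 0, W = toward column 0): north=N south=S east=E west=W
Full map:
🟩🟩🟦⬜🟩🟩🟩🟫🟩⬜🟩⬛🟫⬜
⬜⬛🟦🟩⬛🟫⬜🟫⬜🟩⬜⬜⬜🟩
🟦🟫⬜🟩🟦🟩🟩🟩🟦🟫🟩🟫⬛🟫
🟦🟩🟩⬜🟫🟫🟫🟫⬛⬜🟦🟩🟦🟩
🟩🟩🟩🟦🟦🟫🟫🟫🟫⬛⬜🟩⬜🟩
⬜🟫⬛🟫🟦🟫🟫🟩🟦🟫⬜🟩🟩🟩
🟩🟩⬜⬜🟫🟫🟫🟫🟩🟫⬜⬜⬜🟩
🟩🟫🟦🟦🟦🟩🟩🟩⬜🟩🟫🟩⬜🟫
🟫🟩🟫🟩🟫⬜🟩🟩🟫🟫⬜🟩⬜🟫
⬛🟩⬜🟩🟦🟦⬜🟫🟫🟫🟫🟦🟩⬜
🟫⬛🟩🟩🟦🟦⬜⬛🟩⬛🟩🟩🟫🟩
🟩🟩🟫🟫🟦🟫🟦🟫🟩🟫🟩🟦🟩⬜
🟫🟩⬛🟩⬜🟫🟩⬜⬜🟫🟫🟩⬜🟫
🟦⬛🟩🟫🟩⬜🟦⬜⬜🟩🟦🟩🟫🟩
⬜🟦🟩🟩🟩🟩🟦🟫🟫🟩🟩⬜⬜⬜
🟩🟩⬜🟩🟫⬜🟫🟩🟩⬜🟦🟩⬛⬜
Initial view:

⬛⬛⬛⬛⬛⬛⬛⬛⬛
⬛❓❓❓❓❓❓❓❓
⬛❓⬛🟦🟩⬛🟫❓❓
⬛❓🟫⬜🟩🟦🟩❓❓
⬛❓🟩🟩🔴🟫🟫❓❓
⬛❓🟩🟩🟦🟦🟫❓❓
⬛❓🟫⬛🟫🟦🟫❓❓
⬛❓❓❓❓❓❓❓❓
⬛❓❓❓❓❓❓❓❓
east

⬛⬛⬛⬛⬛⬛⬛⬛⬛
❓❓❓❓❓❓❓❓❓
❓⬛🟦🟩⬛🟫⬜❓❓
❓🟫⬜🟩🟦🟩🟩❓❓
❓🟩🟩⬜🔴🟫🟫❓❓
❓🟩🟩🟦🟦🟫🟫❓❓
❓🟫⬛🟫🟦🟫🟫❓❓
❓❓❓❓❓❓❓❓❓
❓❓❓❓❓❓❓❓❓

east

⬛⬛⬛⬛⬛⬛⬛⬛⬛
❓❓❓❓❓❓❓❓❓
⬛🟦🟩⬛🟫⬜🟫❓❓
🟫⬜🟩🟦🟩🟩🟩❓❓
🟩🟩⬜🟫🔴🟫🟫❓❓
🟩🟩🟦🟦🟫🟫🟫❓❓
🟫⬛🟫🟦🟫🟫🟩❓❓
❓❓❓❓❓❓❓❓❓
❓❓❓❓❓❓❓❓❓

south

❓❓❓❓❓❓❓❓❓
⬛🟦🟩⬛🟫⬜🟫❓❓
🟫⬜🟩🟦🟩🟩🟩❓❓
🟩🟩⬜🟫🟫🟫🟫❓❓
🟩🟩🟦🟦🔴🟫🟫❓❓
🟫⬛🟫🟦🟫🟫🟩❓❓
❓❓⬜🟫🟫🟫🟫❓❓
❓❓❓❓❓❓❓❓❓
❓❓❓❓❓❓❓❓❓

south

⬛🟦🟩⬛🟫⬜🟫❓❓
🟫⬜🟩🟦🟩🟩🟩❓❓
🟩🟩⬜🟫🟫🟫🟫❓❓
🟩🟩🟦🟦🟫🟫🟫❓❓
🟫⬛🟫🟦🔴🟫🟩❓❓
❓❓⬜🟫🟫🟫🟫❓❓
❓❓🟦🟦🟩🟩🟩❓❓
❓❓❓❓❓❓❓❓❓
❓❓❓❓❓❓❓❓❓

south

🟫⬜🟩🟦🟩🟩🟩❓❓
🟩🟩⬜🟫🟫🟫🟫❓❓
🟩🟩🟦🟦🟫🟫🟫❓❓
🟫⬛🟫🟦🟫🟫🟩❓❓
❓❓⬜🟫🔴🟫🟫❓❓
❓❓🟦🟦🟩🟩🟩❓❓
❓❓🟩🟫⬜🟩🟩❓❓
❓❓❓❓❓❓❓❓❓
❓❓❓❓❓❓❓❓❓

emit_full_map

⬛🟦🟩⬛🟫⬜🟫
🟫⬜🟩🟦🟩🟩🟩
🟩🟩⬜🟫🟫🟫🟫
🟩🟩🟦🟦🟫🟫🟫
🟫⬛🟫🟦🟫🟫🟩
❓❓⬜🟫🔴🟫🟫
❓❓🟦🟦🟩🟩🟩
❓❓🟩🟫⬜🟩🟩

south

🟩🟩⬜🟫🟫🟫🟫❓❓
🟩🟩🟦🟦🟫🟫🟫❓❓
🟫⬛🟫🟦🟫🟫🟩❓❓
❓❓⬜🟫🟫🟫🟫❓❓
❓❓🟦🟦🔴🟩🟩❓❓
❓❓🟩🟫⬜🟩🟩❓❓
❓❓🟩🟦🟦⬜🟫❓❓
❓❓❓❓❓❓❓❓❓
❓❓❓❓❓❓❓❓❓

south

🟩🟩🟦🟦🟫🟫🟫❓❓
🟫⬛🟫🟦🟫🟫🟩❓❓
❓❓⬜🟫🟫🟫🟫❓❓
❓❓🟦🟦🟩🟩🟩❓❓
❓❓🟩🟫🔴🟩🟩❓❓
❓❓🟩🟦🟦⬜🟫❓❓
❓❓🟩🟦🟦⬜⬛❓❓
❓❓❓❓❓❓❓❓❓
❓❓❓❓❓❓❓❓❓

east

🟩🟦🟦🟫🟫🟫❓❓❓
⬛🟫🟦🟫🟫🟩❓❓❓
❓⬜🟫🟫🟫🟫🟩❓❓
❓🟦🟦🟩🟩🟩⬜❓❓
❓🟩🟫⬜🔴🟩🟫❓❓
❓🟩🟦🟦⬜🟫🟫❓❓
❓🟩🟦🟦⬜⬛🟩❓❓
❓❓❓❓❓❓❓❓❓
❓❓❓❓❓❓❓❓❓

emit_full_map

⬛🟦🟩⬛🟫⬜🟫❓
🟫⬜🟩🟦🟩🟩🟩❓
🟩🟩⬜🟫🟫🟫🟫❓
🟩🟩🟦🟦🟫🟫🟫❓
🟫⬛🟫🟦🟫🟫🟩❓
❓❓⬜🟫🟫🟫🟫🟩
❓❓🟦🟦🟩🟩🟩⬜
❓❓🟩🟫⬜🔴🟩🟫
❓❓🟩🟦🟦⬜🟫🟫
❓❓🟩🟦🟦⬜⬛🟩


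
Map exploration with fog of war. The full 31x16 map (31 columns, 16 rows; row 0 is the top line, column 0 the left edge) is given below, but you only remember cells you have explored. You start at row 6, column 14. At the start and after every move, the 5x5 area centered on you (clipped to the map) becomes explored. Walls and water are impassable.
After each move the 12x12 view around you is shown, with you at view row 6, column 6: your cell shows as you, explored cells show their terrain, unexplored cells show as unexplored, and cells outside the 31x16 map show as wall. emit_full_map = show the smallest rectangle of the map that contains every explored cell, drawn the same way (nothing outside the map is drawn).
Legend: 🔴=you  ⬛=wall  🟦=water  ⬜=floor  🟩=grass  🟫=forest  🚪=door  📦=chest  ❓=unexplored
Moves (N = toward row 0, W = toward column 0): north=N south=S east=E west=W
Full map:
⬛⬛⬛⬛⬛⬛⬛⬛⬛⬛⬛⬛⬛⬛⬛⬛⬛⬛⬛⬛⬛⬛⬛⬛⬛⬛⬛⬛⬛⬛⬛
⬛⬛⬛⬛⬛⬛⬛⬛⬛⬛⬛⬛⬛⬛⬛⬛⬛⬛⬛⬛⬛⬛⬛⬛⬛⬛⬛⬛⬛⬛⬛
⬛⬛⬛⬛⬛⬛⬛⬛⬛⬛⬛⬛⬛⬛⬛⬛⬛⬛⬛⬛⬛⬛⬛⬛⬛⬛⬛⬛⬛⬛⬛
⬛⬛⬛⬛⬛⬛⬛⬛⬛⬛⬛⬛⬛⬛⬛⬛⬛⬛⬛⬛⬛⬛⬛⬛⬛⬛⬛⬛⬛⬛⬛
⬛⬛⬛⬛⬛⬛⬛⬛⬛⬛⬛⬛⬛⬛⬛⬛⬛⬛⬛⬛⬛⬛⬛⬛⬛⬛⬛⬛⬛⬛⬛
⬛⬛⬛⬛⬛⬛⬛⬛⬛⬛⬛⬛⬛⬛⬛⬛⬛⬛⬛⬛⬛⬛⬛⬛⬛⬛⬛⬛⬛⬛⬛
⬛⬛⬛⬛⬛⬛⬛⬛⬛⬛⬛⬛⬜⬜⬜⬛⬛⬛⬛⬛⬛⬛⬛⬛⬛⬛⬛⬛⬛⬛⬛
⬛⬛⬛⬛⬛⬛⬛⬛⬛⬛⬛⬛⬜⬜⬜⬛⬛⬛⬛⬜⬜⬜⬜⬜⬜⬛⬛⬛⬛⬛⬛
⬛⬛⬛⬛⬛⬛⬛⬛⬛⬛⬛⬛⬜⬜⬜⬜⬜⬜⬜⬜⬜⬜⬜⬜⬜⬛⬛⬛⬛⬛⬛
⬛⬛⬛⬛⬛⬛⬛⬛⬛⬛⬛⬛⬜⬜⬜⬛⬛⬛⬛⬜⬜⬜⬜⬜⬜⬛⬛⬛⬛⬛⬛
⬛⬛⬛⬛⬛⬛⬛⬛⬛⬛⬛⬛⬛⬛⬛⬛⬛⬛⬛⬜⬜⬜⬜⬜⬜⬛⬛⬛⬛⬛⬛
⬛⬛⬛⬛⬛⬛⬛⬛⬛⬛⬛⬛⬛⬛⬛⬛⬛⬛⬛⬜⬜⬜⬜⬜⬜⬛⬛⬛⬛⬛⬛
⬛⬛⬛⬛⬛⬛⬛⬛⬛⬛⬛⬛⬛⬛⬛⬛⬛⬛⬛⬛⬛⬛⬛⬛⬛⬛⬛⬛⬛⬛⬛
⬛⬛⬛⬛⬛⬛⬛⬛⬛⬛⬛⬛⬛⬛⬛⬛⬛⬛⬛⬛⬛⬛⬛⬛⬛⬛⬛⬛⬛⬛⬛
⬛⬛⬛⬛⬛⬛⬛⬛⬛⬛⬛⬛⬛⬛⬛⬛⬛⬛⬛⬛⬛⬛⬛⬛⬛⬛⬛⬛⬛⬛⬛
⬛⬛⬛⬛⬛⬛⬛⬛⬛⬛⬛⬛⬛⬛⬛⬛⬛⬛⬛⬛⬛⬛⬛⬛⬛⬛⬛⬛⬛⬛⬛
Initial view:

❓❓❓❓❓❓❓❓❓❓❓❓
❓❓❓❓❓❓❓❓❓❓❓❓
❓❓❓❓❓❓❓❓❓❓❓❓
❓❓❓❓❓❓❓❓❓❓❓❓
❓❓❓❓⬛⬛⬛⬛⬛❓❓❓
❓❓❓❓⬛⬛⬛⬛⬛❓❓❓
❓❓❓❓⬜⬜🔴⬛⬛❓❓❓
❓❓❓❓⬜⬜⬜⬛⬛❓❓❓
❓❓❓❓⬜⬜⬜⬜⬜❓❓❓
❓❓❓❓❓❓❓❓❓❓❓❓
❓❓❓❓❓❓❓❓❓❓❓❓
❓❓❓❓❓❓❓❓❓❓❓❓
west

❓❓❓❓❓❓❓❓❓❓❓❓
❓❓❓❓❓❓❓❓❓❓❓❓
❓❓❓❓❓❓❓❓❓❓❓❓
❓❓❓❓❓❓❓❓❓❓❓❓
❓❓❓❓⬛⬛⬛⬛⬛⬛❓❓
❓❓❓❓⬛⬛⬛⬛⬛⬛❓❓
❓❓❓❓⬛⬜🔴⬜⬛⬛❓❓
❓❓❓❓⬛⬜⬜⬜⬛⬛❓❓
❓❓❓❓⬛⬜⬜⬜⬜⬜❓❓
❓❓❓❓❓❓❓❓❓❓❓❓
❓❓❓❓❓❓❓❓❓❓❓❓
❓❓❓❓❓❓❓❓❓❓❓❓

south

❓❓❓❓❓❓❓❓❓❓❓❓
❓❓❓❓❓❓❓❓❓❓❓❓
❓❓❓❓❓❓❓❓❓❓❓❓
❓❓❓❓⬛⬛⬛⬛⬛⬛❓❓
❓❓❓❓⬛⬛⬛⬛⬛⬛❓❓
❓❓❓❓⬛⬜⬜⬜⬛⬛❓❓
❓❓❓❓⬛⬜🔴⬜⬛⬛❓❓
❓❓❓❓⬛⬜⬜⬜⬜⬜❓❓
❓❓❓❓⬛⬜⬜⬜⬛❓❓❓
❓❓❓❓❓❓❓❓❓❓❓❓
❓❓❓❓❓❓❓❓❓❓❓❓
❓❓❓❓❓❓❓❓❓❓❓❓

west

❓❓❓❓❓❓❓❓❓❓❓❓
❓❓❓❓❓❓❓❓❓❓❓❓
❓❓❓❓❓❓❓❓❓❓❓❓
❓❓❓❓❓⬛⬛⬛⬛⬛⬛❓
❓❓❓❓⬛⬛⬛⬛⬛⬛⬛❓
❓❓❓❓⬛⬛⬜⬜⬜⬛⬛❓
❓❓❓❓⬛⬛🔴⬜⬜⬛⬛❓
❓❓❓❓⬛⬛⬜⬜⬜⬜⬜❓
❓❓❓❓⬛⬛⬜⬜⬜⬛❓❓
❓❓❓❓❓❓❓❓❓❓❓❓
❓❓❓❓❓❓❓❓❓❓❓❓
❓❓❓❓❓❓❓❓❓❓❓❓

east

❓❓❓❓❓❓❓❓❓❓❓❓
❓❓❓❓❓❓❓❓❓❓❓❓
❓❓❓❓❓❓❓❓❓❓❓❓
❓❓❓❓⬛⬛⬛⬛⬛⬛❓❓
❓❓❓⬛⬛⬛⬛⬛⬛⬛❓❓
❓❓❓⬛⬛⬜⬜⬜⬛⬛❓❓
❓❓❓⬛⬛⬜🔴⬜⬛⬛❓❓
❓❓❓⬛⬛⬜⬜⬜⬜⬜❓❓
❓❓❓⬛⬛⬜⬜⬜⬛❓❓❓
❓❓❓❓❓❓❓❓❓❓❓❓
❓❓❓❓❓❓❓❓❓❓❓❓
❓❓❓❓❓❓❓❓❓❓❓❓

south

❓❓❓❓❓❓❓❓❓❓❓❓
❓❓❓❓❓❓❓❓❓❓❓❓
❓❓❓❓⬛⬛⬛⬛⬛⬛❓❓
❓❓❓⬛⬛⬛⬛⬛⬛⬛❓❓
❓❓❓⬛⬛⬜⬜⬜⬛⬛❓❓
❓❓❓⬛⬛⬜⬜⬜⬛⬛❓❓
❓❓❓⬛⬛⬜🔴⬜⬜⬜❓❓
❓❓❓⬛⬛⬜⬜⬜⬛❓❓❓
❓❓❓❓⬛⬛⬛⬛⬛❓❓❓
❓❓❓❓❓❓❓❓❓❓❓❓
❓❓❓❓❓❓❓❓❓❓❓❓
❓❓❓❓❓❓❓❓❓❓❓❓

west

❓❓❓❓❓❓❓❓❓❓❓❓
❓❓❓❓❓❓❓❓❓❓❓❓
❓❓❓❓❓⬛⬛⬛⬛⬛⬛❓
❓❓❓❓⬛⬛⬛⬛⬛⬛⬛❓
❓❓❓❓⬛⬛⬜⬜⬜⬛⬛❓
❓❓❓❓⬛⬛⬜⬜⬜⬛⬛❓
❓❓❓❓⬛⬛🔴⬜⬜⬜⬜❓
❓❓❓❓⬛⬛⬜⬜⬜⬛❓❓
❓❓❓❓⬛⬛⬛⬛⬛⬛❓❓
❓❓❓❓❓❓❓❓❓❓❓❓
❓❓❓❓❓❓❓❓❓❓❓❓
❓❓❓❓❓❓❓❓❓❓❓❓

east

❓❓❓❓❓❓❓❓❓❓❓❓
❓❓❓❓❓❓❓❓❓❓❓❓
❓❓❓❓⬛⬛⬛⬛⬛⬛❓❓
❓❓❓⬛⬛⬛⬛⬛⬛⬛❓❓
❓❓❓⬛⬛⬜⬜⬜⬛⬛❓❓
❓❓❓⬛⬛⬜⬜⬜⬛⬛❓❓
❓❓❓⬛⬛⬜🔴⬜⬜⬜❓❓
❓❓❓⬛⬛⬜⬜⬜⬛❓❓❓
❓❓❓⬛⬛⬛⬛⬛⬛❓❓❓
❓❓❓❓❓❓❓❓❓❓❓❓
❓❓❓❓❓❓❓❓❓❓❓❓
❓❓❓❓❓❓❓❓❓❓❓❓

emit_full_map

❓⬛⬛⬛⬛⬛⬛
⬛⬛⬛⬛⬛⬛⬛
⬛⬛⬜⬜⬜⬛⬛
⬛⬛⬜⬜⬜⬛⬛
⬛⬛⬜🔴⬜⬜⬜
⬛⬛⬜⬜⬜⬛❓
⬛⬛⬛⬛⬛⬛❓

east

❓❓❓❓❓❓❓❓❓❓❓❓
❓❓❓❓❓❓❓❓❓❓❓❓
❓❓❓⬛⬛⬛⬛⬛⬛❓❓❓
❓❓⬛⬛⬛⬛⬛⬛⬛❓❓❓
❓❓⬛⬛⬜⬜⬜⬛⬛❓❓❓
❓❓⬛⬛⬜⬜⬜⬛⬛❓❓❓
❓❓⬛⬛⬜⬜🔴⬜⬜❓❓❓
❓❓⬛⬛⬜⬜⬜⬛⬛❓❓❓
❓❓⬛⬛⬛⬛⬛⬛⬛❓❓❓
❓❓❓❓❓❓❓❓❓❓❓❓
❓❓❓❓❓❓❓❓❓❓❓❓
❓❓❓❓❓❓❓❓❓❓❓❓

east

❓❓❓❓❓❓❓❓❓❓❓❓
❓❓❓❓❓❓❓❓❓❓❓❓
❓❓⬛⬛⬛⬛⬛⬛❓❓❓❓
❓⬛⬛⬛⬛⬛⬛⬛❓❓❓❓
❓⬛⬛⬜⬜⬜⬛⬛⬛❓❓❓
❓⬛⬛⬜⬜⬜⬛⬛⬛❓❓❓
❓⬛⬛⬜⬜⬜🔴⬜⬜❓❓❓
❓⬛⬛⬜⬜⬜⬛⬛⬛❓❓❓
❓⬛⬛⬛⬛⬛⬛⬛⬛❓❓❓
❓❓❓❓❓❓❓❓❓❓❓❓
❓❓❓❓❓❓❓❓❓❓❓❓
❓❓❓❓❓❓❓❓❓❓❓❓

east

❓❓❓❓❓❓❓❓❓❓❓❓
❓❓❓❓❓❓❓❓❓❓❓❓
❓⬛⬛⬛⬛⬛⬛❓❓❓❓❓
⬛⬛⬛⬛⬛⬛⬛❓❓❓❓❓
⬛⬛⬜⬜⬜⬛⬛⬛⬛❓❓❓
⬛⬛⬜⬜⬜⬛⬛⬛⬛❓❓❓
⬛⬛⬜⬜⬜⬜🔴⬜⬜❓❓❓
⬛⬛⬜⬜⬜⬛⬛⬛⬛❓❓❓
⬛⬛⬛⬛⬛⬛⬛⬛⬛❓❓❓
❓❓❓❓❓❓❓❓❓❓❓❓
❓❓❓❓❓❓❓❓❓❓❓❓
❓❓❓❓❓❓❓❓❓❓❓❓

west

❓❓❓❓❓❓❓❓❓❓❓❓
❓❓❓❓❓❓❓❓❓❓❓❓
❓❓⬛⬛⬛⬛⬛⬛❓❓❓❓
❓⬛⬛⬛⬛⬛⬛⬛❓❓❓❓
❓⬛⬛⬜⬜⬜⬛⬛⬛⬛❓❓
❓⬛⬛⬜⬜⬜⬛⬛⬛⬛❓❓
❓⬛⬛⬜⬜⬜🔴⬜⬜⬜❓❓
❓⬛⬛⬜⬜⬜⬛⬛⬛⬛❓❓
❓⬛⬛⬛⬛⬛⬛⬛⬛⬛❓❓
❓❓❓❓❓❓❓❓❓❓❓❓
❓❓❓❓❓❓❓❓❓❓❓❓
❓❓❓❓❓❓❓❓❓❓❓❓

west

❓❓❓❓❓❓❓❓❓❓❓❓
❓❓❓❓❓❓❓❓❓❓❓❓
❓❓❓⬛⬛⬛⬛⬛⬛❓❓❓
❓❓⬛⬛⬛⬛⬛⬛⬛❓❓❓
❓❓⬛⬛⬜⬜⬜⬛⬛⬛⬛❓
❓❓⬛⬛⬜⬜⬜⬛⬛⬛⬛❓
❓❓⬛⬛⬜⬜🔴⬜⬜⬜⬜❓
❓❓⬛⬛⬜⬜⬜⬛⬛⬛⬛❓
❓❓⬛⬛⬛⬛⬛⬛⬛⬛⬛❓
❓❓❓❓❓❓❓❓❓❓❓❓
❓❓❓❓❓❓❓❓❓❓❓❓
❓❓❓❓❓❓❓❓❓❓❓❓

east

❓❓❓❓❓❓❓❓❓❓❓❓
❓❓❓❓❓❓❓❓❓❓❓❓
❓❓⬛⬛⬛⬛⬛⬛❓❓❓❓
❓⬛⬛⬛⬛⬛⬛⬛❓❓❓❓
❓⬛⬛⬜⬜⬜⬛⬛⬛⬛❓❓
❓⬛⬛⬜⬜⬜⬛⬛⬛⬛❓❓
❓⬛⬛⬜⬜⬜🔴⬜⬜⬜❓❓
❓⬛⬛⬜⬜⬜⬛⬛⬛⬛❓❓
❓⬛⬛⬛⬛⬛⬛⬛⬛⬛❓❓
❓❓❓❓❓❓❓❓❓❓❓❓
❓❓❓❓❓❓❓❓❓❓❓❓
❓❓❓❓❓❓❓❓❓❓❓❓

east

❓❓❓❓❓❓❓❓❓❓❓❓
❓❓❓❓❓❓❓❓❓❓❓❓
❓⬛⬛⬛⬛⬛⬛❓❓❓❓❓
⬛⬛⬛⬛⬛⬛⬛❓❓❓❓❓
⬛⬛⬜⬜⬜⬛⬛⬛⬛❓❓❓
⬛⬛⬜⬜⬜⬛⬛⬛⬛❓❓❓
⬛⬛⬜⬜⬜⬜🔴⬜⬜❓❓❓
⬛⬛⬜⬜⬜⬛⬛⬛⬛❓❓❓
⬛⬛⬛⬛⬛⬛⬛⬛⬛❓❓❓
❓❓❓❓❓❓❓❓❓❓❓❓
❓❓❓❓❓❓❓❓❓❓❓❓
❓❓❓❓❓❓❓❓❓❓❓❓

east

❓❓❓❓❓❓❓❓❓❓❓❓
❓❓❓❓❓❓❓❓❓❓❓❓
⬛⬛⬛⬛⬛⬛❓❓❓❓❓❓
⬛⬛⬛⬛⬛⬛❓❓❓❓❓❓
⬛⬜⬜⬜⬛⬛⬛⬛⬛❓❓❓
⬛⬜⬜⬜⬛⬛⬛⬛⬜❓❓❓
⬛⬜⬜⬜⬜⬜🔴⬜⬜❓❓❓
⬛⬜⬜⬜⬛⬛⬛⬛⬜❓❓❓
⬛⬛⬛⬛⬛⬛⬛⬛⬜❓❓❓
❓❓❓❓❓❓❓❓❓❓❓❓
❓❓❓❓❓❓❓❓❓❓❓❓
❓❓❓❓❓❓❓❓❓❓❓❓

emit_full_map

❓⬛⬛⬛⬛⬛⬛❓❓❓
⬛⬛⬛⬛⬛⬛⬛❓❓❓
⬛⬛⬜⬜⬜⬛⬛⬛⬛⬛
⬛⬛⬜⬜⬜⬛⬛⬛⬛⬜
⬛⬛⬜⬜⬜⬜⬜🔴⬜⬜
⬛⬛⬜⬜⬜⬛⬛⬛⬛⬜
⬛⬛⬛⬛⬛⬛⬛⬛⬛⬜

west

❓❓❓❓❓❓❓❓❓❓❓❓
❓❓❓❓❓❓❓❓❓❓❓❓
❓⬛⬛⬛⬛⬛⬛❓❓❓❓❓
⬛⬛⬛⬛⬛⬛⬛❓❓❓❓❓
⬛⬛⬜⬜⬜⬛⬛⬛⬛⬛❓❓
⬛⬛⬜⬜⬜⬛⬛⬛⬛⬜❓❓
⬛⬛⬜⬜⬜⬜🔴⬜⬜⬜❓❓
⬛⬛⬜⬜⬜⬛⬛⬛⬛⬜❓❓
⬛⬛⬛⬛⬛⬛⬛⬛⬛⬜❓❓
❓❓❓❓❓❓❓❓❓❓❓❓
❓❓❓❓❓❓❓❓❓❓❓❓
❓❓❓❓❓❓❓❓❓❓❓❓

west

❓❓❓❓❓❓❓❓❓❓❓❓
❓❓❓❓❓❓❓❓❓❓❓❓
❓❓⬛⬛⬛⬛⬛⬛❓❓❓❓
❓⬛⬛⬛⬛⬛⬛⬛❓❓❓❓
❓⬛⬛⬜⬜⬜⬛⬛⬛⬛⬛❓
❓⬛⬛⬜⬜⬜⬛⬛⬛⬛⬜❓
❓⬛⬛⬜⬜⬜🔴⬜⬜⬜⬜❓
❓⬛⬛⬜⬜⬜⬛⬛⬛⬛⬜❓
❓⬛⬛⬛⬛⬛⬛⬛⬛⬛⬜❓
❓❓❓❓❓❓❓❓❓❓❓❓
❓❓❓❓❓❓❓❓❓❓❓❓
❓❓❓❓❓❓❓❓❓❓❓❓

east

❓❓❓❓❓❓❓❓❓❓❓❓
❓❓❓❓❓❓❓❓❓❓❓❓
❓⬛⬛⬛⬛⬛⬛❓❓❓❓❓
⬛⬛⬛⬛⬛⬛⬛❓❓❓❓❓
⬛⬛⬜⬜⬜⬛⬛⬛⬛⬛❓❓
⬛⬛⬜⬜⬜⬛⬛⬛⬛⬜❓❓
⬛⬛⬜⬜⬜⬜🔴⬜⬜⬜❓❓
⬛⬛⬜⬜⬜⬛⬛⬛⬛⬜❓❓
⬛⬛⬛⬛⬛⬛⬛⬛⬛⬜❓❓
❓❓❓❓❓❓❓❓❓❓❓❓
❓❓❓❓❓❓❓❓❓❓❓❓
❓❓❓❓❓❓❓❓❓❓❓❓

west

❓❓❓❓❓❓❓❓❓❓❓❓
❓❓❓❓❓❓❓❓❓❓❓❓
❓❓⬛⬛⬛⬛⬛⬛❓❓❓❓
❓⬛⬛⬛⬛⬛⬛⬛❓❓❓❓
❓⬛⬛⬜⬜⬜⬛⬛⬛⬛⬛❓
❓⬛⬛⬜⬜⬜⬛⬛⬛⬛⬜❓
❓⬛⬛⬜⬜⬜🔴⬜⬜⬜⬜❓
❓⬛⬛⬜⬜⬜⬛⬛⬛⬛⬜❓
❓⬛⬛⬛⬛⬛⬛⬛⬛⬛⬜❓
❓❓❓❓❓❓❓❓❓❓❓❓
❓❓❓❓❓❓❓❓❓❓❓❓
❓❓❓❓❓❓❓❓❓❓❓❓

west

❓❓❓❓❓❓❓❓❓❓❓❓
❓❓❓❓❓❓❓❓❓❓❓❓
❓❓❓⬛⬛⬛⬛⬛⬛❓❓❓
❓❓⬛⬛⬛⬛⬛⬛⬛❓❓❓
❓❓⬛⬛⬜⬜⬜⬛⬛⬛⬛⬛
❓❓⬛⬛⬜⬜⬜⬛⬛⬛⬛⬜
❓❓⬛⬛⬜⬜🔴⬜⬜⬜⬜⬜
❓❓⬛⬛⬜⬜⬜⬛⬛⬛⬛⬜
❓❓⬛⬛⬛⬛⬛⬛⬛⬛⬛⬜
❓❓❓❓❓❓❓❓❓❓❓❓
❓❓❓❓❓❓❓❓❓❓❓❓
❓❓❓❓❓❓❓❓❓❓❓❓

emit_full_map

❓⬛⬛⬛⬛⬛⬛❓❓❓
⬛⬛⬛⬛⬛⬛⬛❓❓❓
⬛⬛⬜⬜⬜⬛⬛⬛⬛⬛
⬛⬛⬜⬜⬜⬛⬛⬛⬛⬜
⬛⬛⬜⬜🔴⬜⬜⬜⬜⬜
⬛⬛⬜⬜⬜⬛⬛⬛⬛⬜
⬛⬛⬛⬛⬛⬛⬛⬛⬛⬜

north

❓❓❓❓❓❓❓❓❓❓❓❓
❓❓❓❓❓❓❓❓❓❓❓❓
❓❓❓❓❓❓❓❓❓❓❓❓
❓❓❓⬛⬛⬛⬛⬛⬛❓❓❓
❓❓⬛⬛⬛⬛⬛⬛⬛❓❓❓
❓❓⬛⬛⬜⬜⬜⬛⬛⬛⬛⬛
❓❓⬛⬛⬜⬜🔴⬛⬛⬛⬛⬜
❓❓⬛⬛⬜⬜⬜⬜⬜⬜⬜⬜
❓❓⬛⬛⬜⬜⬜⬛⬛⬛⬛⬜
❓❓⬛⬛⬛⬛⬛⬛⬛⬛⬛⬜
❓❓❓❓❓❓❓❓❓❓❓❓
❓❓❓❓❓❓❓❓❓❓❓❓

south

❓❓❓❓❓❓❓❓❓❓❓❓
❓❓❓❓❓❓❓❓❓❓❓❓
❓❓❓⬛⬛⬛⬛⬛⬛❓❓❓
❓❓⬛⬛⬛⬛⬛⬛⬛❓❓❓
❓❓⬛⬛⬜⬜⬜⬛⬛⬛⬛⬛
❓❓⬛⬛⬜⬜⬜⬛⬛⬛⬛⬜
❓❓⬛⬛⬜⬜🔴⬜⬜⬜⬜⬜
❓❓⬛⬛⬜⬜⬜⬛⬛⬛⬛⬜
❓❓⬛⬛⬛⬛⬛⬛⬛⬛⬛⬜
❓❓❓❓❓❓❓❓❓❓❓❓
❓❓❓❓❓❓❓❓❓❓❓❓
❓❓❓❓❓❓❓❓❓❓❓❓

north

❓❓❓❓❓❓❓❓❓❓❓❓
❓❓❓❓❓❓❓❓❓❓❓❓
❓❓❓❓❓❓❓❓❓❓❓❓
❓❓❓⬛⬛⬛⬛⬛⬛❓❓❓
❓❓⬛⬛⬛⬛⬛⬛⬛❓❓❓
❓❓⬛⬛⬜⬜⬜⬛⬛⬛⬛⬛
❓❓⬛⬛⬜⬜🔴⬛⬛⬛⬛⬜
❓❓⬛⬛⬜⬜⬜⬜⬜⬜⬜⬜
❓❓⬛⬛⬜⬜⬜⬛⬛⬛⬛⬜
❓❓⬛⬛⬛⬛⬛⬛⬛⬛⬛⬜
❓❓❓❓❓❓❓❓❓❓❓❓
❓❓❓❓❓❓❓❓❓❓❓❓

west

❓❓❓❓❓❓❓❓❓❓❓❓
❓❓❓❓❓❓❓❓❓❓❓❓
❓❓❓❓❓❓❓❓❓❓❓❓
❓❓❓❓⬛⬛⬛⬛⬛⬛❓❓
❓❓❓⬛⬛⬛⬛⬛⬛⬛❓❓
❓❓❓⬛⬛⬜⬜⬜⬛⬛⬛⬛
❓❓❓⬛⬛⬜🔴⬜⬛⬛⬛⬛
❓❓❓⬛⬛⬜⬜⬜⬜⬜⬜⬜
❓❓❓⬛⬛⬜⬜⬜⬛⬛⬛⬛
❓❓❓⬛⬛⬛⬛⬛⬛⬛⬛⬛
❓❓❓❓❓❓❓❓❓❓❓❓
❓❓❓❓❓❓❓❓❓❓❓❓

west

❓❓❓❓❓❓❓❓❓❓❓❓
❓❓❓❓❓❓❓❓❓❓❓❓
❓❓❓❓❓❓❓❓❓❓❓❓
❓❓❓❓❓⬛⬛⬛⬛⬛⬛❓
❓❓❓❓⬛⬛⬛⬛⬛⬛⬛❓
❓❓❓❓⬛⬛⬜⬜⬜⬛⬛⬛
❓❓❓❓⬛⬛🔴⬜⬜⬛⬛⬛
❓❓❓❓⬛⬛⬜⬜⬜⬜⬜⬜
❓❓❓❓⬛⬛⬜⬜⬜⬛⬛⬛
❓❓❓❓⬛⬛⬛⬛⬛⬛⬛⬛
❓❓❓❓❓❓❓❓❓❓❓❓
❓❓❓❓❓❓❓❓❓❓❓❓

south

❓❓❓❓❓❓❓❓❓❓❓❓
❓❓❓❓❓❓❓❓❓❓❓❓
❓❓❓❓❓⬛⬛⬛⬛⬛⬛❓
❓❓❓❓⬛⬛⬛⬛⬛⬛⬛❓
❓❓❓❓⬛⬛⬜⬜⬜⬛⬛⬛
❓❓❓❓⬛⬛⬜⬜⬜⬛⬛⬛
❓❓❓❓⬛⬛🔴⬜⬜⬜⬜⬜
❓❓❓❓⬛⬛⬜⬜⬜⬛⬛⬛
❓❓❓❓⬛⬛⬛⬛⬛⬛⬛⬛
❓❓❓❓❓❓❓❓❓❓❓❓
❓❓❓❓❓❓❓❓❓❓❓❓
❓❓❓❓❓❓❓❓❓❓❓❓

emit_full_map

❓⬛⬛⬛⬛⬛⬛❓❓❓
⬛⬛⬛⬛⬛⬛⬛❓❓❓
⬛⬛⬜⬜⬜⬛⬛⬛⬛⬛
⬛⬛⬜⬜⬜⬛⬛⬛⬛⬜
⬛⬛🔴⬜⬜⬜⬜⬜⬜⬜
⬛⬛⬜⬜⬜⬛⬛⬛⬛⬜
⬛⬛⬛⬛⬛⬛⬛⬛⬛⬜


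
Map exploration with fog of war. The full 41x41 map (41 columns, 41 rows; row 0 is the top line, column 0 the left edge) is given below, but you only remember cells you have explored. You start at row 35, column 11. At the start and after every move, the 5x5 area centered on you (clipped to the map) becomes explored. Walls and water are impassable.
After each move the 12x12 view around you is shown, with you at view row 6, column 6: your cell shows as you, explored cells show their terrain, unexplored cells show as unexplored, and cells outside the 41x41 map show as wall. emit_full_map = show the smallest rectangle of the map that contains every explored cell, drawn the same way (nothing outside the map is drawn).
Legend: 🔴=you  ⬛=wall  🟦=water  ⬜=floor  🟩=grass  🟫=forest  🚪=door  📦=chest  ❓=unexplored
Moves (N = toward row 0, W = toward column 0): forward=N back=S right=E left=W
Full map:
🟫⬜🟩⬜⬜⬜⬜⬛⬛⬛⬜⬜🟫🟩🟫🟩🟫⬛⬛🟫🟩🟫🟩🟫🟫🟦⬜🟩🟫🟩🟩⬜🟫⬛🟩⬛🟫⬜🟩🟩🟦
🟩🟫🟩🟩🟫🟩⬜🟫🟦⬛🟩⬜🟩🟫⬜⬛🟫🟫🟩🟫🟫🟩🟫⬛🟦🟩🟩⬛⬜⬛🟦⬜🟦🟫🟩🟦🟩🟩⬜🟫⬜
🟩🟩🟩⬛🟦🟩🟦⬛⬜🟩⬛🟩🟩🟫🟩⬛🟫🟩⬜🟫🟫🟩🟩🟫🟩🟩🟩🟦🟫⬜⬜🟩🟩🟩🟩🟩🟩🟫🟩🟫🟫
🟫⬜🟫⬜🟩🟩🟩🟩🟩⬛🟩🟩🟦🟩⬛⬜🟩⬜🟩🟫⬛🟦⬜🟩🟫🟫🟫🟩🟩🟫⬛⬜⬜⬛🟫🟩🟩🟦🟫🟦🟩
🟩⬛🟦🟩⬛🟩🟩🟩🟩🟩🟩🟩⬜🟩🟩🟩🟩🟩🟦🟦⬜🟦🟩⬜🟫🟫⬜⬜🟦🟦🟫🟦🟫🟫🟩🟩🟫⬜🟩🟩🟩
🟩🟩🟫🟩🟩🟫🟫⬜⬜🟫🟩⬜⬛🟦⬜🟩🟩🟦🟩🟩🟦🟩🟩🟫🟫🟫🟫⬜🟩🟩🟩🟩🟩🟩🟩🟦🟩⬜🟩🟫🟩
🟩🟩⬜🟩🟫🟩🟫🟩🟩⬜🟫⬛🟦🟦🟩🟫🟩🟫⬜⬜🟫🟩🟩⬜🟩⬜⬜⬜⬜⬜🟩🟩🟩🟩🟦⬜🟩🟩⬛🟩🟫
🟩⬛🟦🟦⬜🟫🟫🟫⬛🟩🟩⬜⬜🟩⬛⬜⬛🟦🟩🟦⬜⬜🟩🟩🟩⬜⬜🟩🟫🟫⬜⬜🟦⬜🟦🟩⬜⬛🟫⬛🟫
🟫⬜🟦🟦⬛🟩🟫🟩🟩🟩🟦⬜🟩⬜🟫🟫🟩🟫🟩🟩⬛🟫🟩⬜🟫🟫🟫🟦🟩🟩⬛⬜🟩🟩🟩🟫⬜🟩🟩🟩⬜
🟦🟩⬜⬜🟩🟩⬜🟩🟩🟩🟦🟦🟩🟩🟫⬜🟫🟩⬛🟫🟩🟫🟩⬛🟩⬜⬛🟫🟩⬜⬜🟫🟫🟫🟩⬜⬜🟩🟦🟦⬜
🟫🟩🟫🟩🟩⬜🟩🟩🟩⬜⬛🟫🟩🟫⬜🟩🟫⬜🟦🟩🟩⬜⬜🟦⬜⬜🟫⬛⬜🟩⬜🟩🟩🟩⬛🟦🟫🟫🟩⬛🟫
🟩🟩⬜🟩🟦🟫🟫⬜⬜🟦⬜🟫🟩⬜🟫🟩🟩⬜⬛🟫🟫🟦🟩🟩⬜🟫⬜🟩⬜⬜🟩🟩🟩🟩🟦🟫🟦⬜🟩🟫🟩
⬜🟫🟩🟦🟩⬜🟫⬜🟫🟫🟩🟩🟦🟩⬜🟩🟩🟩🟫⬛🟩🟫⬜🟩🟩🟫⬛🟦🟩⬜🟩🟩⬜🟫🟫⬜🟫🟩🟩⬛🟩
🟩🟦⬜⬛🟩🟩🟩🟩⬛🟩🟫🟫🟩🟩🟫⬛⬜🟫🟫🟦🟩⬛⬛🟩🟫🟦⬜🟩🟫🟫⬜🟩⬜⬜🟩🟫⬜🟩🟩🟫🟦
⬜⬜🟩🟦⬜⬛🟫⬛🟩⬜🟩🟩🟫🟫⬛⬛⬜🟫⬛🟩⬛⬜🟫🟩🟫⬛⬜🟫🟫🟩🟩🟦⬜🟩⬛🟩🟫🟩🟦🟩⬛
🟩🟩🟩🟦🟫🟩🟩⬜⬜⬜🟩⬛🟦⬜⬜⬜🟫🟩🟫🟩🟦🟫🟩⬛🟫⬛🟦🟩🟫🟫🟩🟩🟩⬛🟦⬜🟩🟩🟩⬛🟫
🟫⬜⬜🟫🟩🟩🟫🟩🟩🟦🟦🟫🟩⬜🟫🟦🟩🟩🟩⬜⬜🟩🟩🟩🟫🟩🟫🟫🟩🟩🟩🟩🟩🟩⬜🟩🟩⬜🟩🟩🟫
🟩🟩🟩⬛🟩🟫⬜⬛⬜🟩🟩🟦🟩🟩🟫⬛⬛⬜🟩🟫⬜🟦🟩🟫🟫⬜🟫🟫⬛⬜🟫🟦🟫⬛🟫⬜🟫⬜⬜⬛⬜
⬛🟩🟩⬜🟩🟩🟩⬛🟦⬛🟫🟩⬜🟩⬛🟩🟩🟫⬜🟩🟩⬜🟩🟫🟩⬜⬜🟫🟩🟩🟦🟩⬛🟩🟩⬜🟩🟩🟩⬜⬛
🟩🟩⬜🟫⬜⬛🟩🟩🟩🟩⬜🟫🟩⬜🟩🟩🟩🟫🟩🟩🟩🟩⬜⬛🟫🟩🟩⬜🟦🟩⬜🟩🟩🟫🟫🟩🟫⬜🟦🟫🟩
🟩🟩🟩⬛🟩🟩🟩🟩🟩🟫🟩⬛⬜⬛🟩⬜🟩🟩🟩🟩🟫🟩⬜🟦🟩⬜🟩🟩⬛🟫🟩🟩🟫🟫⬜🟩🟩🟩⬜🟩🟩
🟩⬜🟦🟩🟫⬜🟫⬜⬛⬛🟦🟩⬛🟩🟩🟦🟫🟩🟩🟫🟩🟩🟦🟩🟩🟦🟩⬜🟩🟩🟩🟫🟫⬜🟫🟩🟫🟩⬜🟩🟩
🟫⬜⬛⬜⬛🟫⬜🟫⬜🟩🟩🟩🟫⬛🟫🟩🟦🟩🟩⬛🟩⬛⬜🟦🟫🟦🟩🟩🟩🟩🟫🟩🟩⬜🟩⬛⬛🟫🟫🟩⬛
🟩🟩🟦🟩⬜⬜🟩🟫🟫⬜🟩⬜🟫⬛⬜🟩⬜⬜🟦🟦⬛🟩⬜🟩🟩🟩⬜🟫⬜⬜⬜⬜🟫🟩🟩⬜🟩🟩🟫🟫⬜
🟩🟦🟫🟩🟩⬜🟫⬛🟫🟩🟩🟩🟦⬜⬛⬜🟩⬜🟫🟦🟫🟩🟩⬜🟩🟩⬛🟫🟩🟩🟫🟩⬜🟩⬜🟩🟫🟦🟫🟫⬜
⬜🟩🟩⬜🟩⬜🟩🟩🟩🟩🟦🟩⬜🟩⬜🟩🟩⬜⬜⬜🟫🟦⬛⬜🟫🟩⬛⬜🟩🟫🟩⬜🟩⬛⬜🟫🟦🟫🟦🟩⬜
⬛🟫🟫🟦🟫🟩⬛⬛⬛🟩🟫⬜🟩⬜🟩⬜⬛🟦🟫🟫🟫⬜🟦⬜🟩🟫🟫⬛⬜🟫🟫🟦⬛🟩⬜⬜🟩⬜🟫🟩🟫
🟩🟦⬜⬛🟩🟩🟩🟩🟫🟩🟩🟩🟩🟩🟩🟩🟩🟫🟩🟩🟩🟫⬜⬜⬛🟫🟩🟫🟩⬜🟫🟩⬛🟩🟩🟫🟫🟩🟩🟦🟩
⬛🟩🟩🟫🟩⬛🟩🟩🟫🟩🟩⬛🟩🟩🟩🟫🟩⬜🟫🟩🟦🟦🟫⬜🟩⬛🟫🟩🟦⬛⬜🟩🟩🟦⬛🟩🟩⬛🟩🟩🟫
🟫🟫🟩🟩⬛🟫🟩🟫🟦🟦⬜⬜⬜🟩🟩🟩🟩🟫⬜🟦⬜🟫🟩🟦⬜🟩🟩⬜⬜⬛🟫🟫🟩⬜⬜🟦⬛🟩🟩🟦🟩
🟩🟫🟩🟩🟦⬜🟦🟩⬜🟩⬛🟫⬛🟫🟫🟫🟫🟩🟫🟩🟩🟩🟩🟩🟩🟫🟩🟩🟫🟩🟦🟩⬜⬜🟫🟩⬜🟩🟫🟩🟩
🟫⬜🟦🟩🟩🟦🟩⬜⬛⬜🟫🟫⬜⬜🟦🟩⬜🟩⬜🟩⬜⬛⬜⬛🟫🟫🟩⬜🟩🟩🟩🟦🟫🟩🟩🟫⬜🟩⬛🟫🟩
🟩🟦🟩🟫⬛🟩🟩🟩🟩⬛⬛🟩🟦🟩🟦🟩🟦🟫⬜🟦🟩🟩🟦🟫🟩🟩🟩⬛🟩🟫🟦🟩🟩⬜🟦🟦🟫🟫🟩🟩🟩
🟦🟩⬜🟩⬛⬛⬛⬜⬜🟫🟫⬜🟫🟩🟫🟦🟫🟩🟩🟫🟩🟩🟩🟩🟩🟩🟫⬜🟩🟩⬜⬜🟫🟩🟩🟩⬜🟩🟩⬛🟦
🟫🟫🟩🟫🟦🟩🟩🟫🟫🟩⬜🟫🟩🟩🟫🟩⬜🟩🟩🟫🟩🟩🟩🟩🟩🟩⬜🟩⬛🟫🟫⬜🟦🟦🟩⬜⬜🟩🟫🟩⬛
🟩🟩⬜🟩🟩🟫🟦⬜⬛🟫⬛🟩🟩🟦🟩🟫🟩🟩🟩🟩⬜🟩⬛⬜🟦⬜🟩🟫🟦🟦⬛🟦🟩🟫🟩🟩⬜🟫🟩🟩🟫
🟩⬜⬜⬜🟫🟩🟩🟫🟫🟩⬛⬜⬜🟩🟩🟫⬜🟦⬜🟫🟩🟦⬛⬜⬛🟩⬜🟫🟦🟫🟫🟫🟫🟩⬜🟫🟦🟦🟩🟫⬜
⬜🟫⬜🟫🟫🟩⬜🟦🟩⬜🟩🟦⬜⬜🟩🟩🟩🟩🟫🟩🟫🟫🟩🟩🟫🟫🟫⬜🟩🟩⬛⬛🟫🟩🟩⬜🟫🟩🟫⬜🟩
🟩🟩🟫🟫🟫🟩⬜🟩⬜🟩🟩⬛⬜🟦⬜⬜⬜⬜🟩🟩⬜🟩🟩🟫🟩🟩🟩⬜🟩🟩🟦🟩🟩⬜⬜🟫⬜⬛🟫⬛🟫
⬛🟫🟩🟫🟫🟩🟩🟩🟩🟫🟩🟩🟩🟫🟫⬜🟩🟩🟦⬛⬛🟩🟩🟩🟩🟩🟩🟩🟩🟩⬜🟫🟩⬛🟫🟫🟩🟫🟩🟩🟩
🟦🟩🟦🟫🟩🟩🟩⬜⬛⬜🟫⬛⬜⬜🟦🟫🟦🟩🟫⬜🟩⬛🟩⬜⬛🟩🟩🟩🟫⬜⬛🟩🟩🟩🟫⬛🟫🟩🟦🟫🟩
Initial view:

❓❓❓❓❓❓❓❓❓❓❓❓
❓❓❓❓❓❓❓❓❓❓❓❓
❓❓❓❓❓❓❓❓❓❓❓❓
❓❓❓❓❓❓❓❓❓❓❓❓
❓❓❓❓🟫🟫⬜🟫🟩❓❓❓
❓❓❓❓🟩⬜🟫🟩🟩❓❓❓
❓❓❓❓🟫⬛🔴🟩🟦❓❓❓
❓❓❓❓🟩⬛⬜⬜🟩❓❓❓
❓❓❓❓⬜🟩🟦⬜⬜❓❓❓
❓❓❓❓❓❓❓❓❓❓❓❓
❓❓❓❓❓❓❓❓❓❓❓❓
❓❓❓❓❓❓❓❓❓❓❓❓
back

❓❓❓❓❓❓❓❓❓❓❓❓
❓❓❓❓❓❓❓❓❓❓❓❓
❓❓❓❓❓❓❓❓❓❓❓❓
❓❓❓❓🟫🟫⬜🟫🟩❓❓❓
❓❓❓❓🟩⬜🟫🟩🟩❓❓❓
❓❓❓❓🟫⬛🟩🟩🟦❓❓❓
❓❓❓❓🟩⬛🔴⬜🟩❓❓❓
❓❓❓❓⬜🟩🟦⬜⬜❓❓❓
❓❓❓❓🟩🟩⬛⬜🟦❓❓❓
❓❓❓❓❓❓❓❓❓❓❓❓
❓❓❓❓❓❓❓❓❓❓❓❓
⬛⬛⬛⬛⬛⬛⬛⬛⬛⬛⬛⬛

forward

❓❓❓❓❓❓❓❓❓❓❓❓
❓❓❓❓❓❓❓❓❓❓❓❓
❓❓❓❓❓❓❓❓❓❓❓❓
❓❓❓❓❓❓❓❓❓❓❓❓
❓❓❓❓🟫🟫⬜🟫🟩❓❓❓
❓❓❓❓🟩⬜🟫🟩🟩❓❓❓
❓❓❓❓🟫⬛🔴🟩🟦❓❓❓
❓❓❓❓🟩⬛⬜⬜🟩❓❓❓
❓❓❓❓⬜🟩🟦⬜⬜❓❓❓
❓❓❓❓🟩🟩⬛⬜🟦❓❓❓
❓❓❓❓❓❓❓❓❓❓❓❓
❓❓❓❓❓❓❓❓❓❓❓❓

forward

❓❓❓❓❓❓❓❓❓❓❓❓
❓❓❓❓❓❓❓❓❓❓❓❓
❓❓❓❓❓❓❓❓❓❓❓❓
❓❓❓❓❓❓❓❓❓❓❓❓
❓❓❓❓⬛⬛🟩🟦🟩❓❓❓
❓❓❓❓🟫🟫⬜🟫🟩❓❓❓
❓❓❓❓🟩⬜🔴🟩🟩❓❓❓
❓❓❓❓🟫⬛🟩🟩🟦❓❓❓
❓❓❓❓🟩⬛⬜⬜🟩❓❓❓
❓❓❓❓⬜🟩🟦⬜⬜❓❓❓
❓❓❓❓🟩🟩⬛⬜🟦❓❓❓
❓❓❓❓❓❓❓❓❓❓❓❓

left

❓❓❓❓❓❓❓❓❓❓❓❓
❓❓❓❓❓❓❓❓❓❓❓❓
❓❓❓❓❓❓❓❓❓❓❓❓
❓❓❓❓❓❓❓❓❓❓❓❓
❓❓❓❓🟩⬛⬛🟩🟦🟩❓❓
❓❓❓❓⬜🟫🟫⬜🟫🟩❓❓
❓❓❓❓🟫🟩🔴🟫🟩🟩❓❓
❓❓❓❓⬛🟫⬛🟩🟩🟦❓❓
❓❓❓❓🟫🟩⬛⬜⬜🟩❓❓
❓❓❓❓❓⬜🟩🟦⬜⬜❓❓
❓❓❓❓❓🟩🟩⬛⬜🟦❓❓
❓❓❓❓❓❓❓❓❓❓❓❓

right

❓❓❓❓❓❓❓❓❓❓❓❓
❓❓❓❓❓❓❓❓❓❓❓❓
❓❓❓❓❓❓❓❓❓❓❓❓
❓❓❓❓❓❓❓❓❓❓❓❓
❓❓❓🟩⬛⬛🟩🟦🟩❓❓❓
❓❓❓⬜🟫🟫⬜🟫🟩❓❓❓
❓❓❓🟫🟩⬜🔴🟩🟩❓❓❓
❓❓❓⬛🟫⬛🟩🟩🟦❓❓❓
❓❓❓🟫🟩⬛⬜⬜🟩❓❓❓
❓❓❓❓⬜🟩🟦⬜⬜❓❓❓
❓❓❓❓🟩🟩⬛⬜🟦❓❓❓
❓❓❓❓❓❓❓❓❓❓❓❓

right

❓❓❓❓❓❓❓❓❓❓❓❓
❓❓❓❓❓❓❓❓❓❓❓❓
❓❓❓❓❓❓❓❓❓❓❓❓
❓❓❓❓❓❓❓❓❓❓❓❓
❓❓🟩⬛⬛🟩🟦🟩🟦❓❓❓
❓❓⬜🟫🟫⬜🟫🟩🟫❓❓❓
❓❓🟫🟩⬜🟫🔴🟩🟫❓❓❓
❓❓⬛🟫⬛🟩🟩🟦🟩❓❓❓
❓❓🟫🟩⬛⬜⬜🟩🟩❓❓❓
❓❓❓⬜🟩🟦⬜⬜❓❓❓❓
❓❓❓🟩🟩⬛⬜🟦❓❓❓❓
❓❓❓❓❓❓❓❓❓❓❓❓

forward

❓❓❓❓❓❓❓❓❓❓❓❓
❓❓❓❓❓❓❓❓❓❓❓❓
❓❓❓❓❓❓❓❓❓❓❓❓
❓❓❓❓❓❓❓❓❓❓❓❓
❓❓❓❓🟫🟫⬜⬜🟦❓❓❓
❓❓🟩⬛⬛🟩🟦🟩🟦❓❓❓
❓❓⬜🟫🟫⬜🔴🟩🟫❓❓❓
❓❓🟫🟩⬜🟫🟩🟩🟫❓❓❓
❓❓⬛🟫⬛🟩🟩🟦🟩❓❓❓
❓❓🟫🟩⬛⬜⬜🟩🟩❓❓❓
❓❓❓⬜🟩🟦⬜⬜❓❓❓❓
❓❓❓🟩🟩⬛⬜🟦❓❓❓❓

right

❓❓❓❓❓❓❓❓❓❓❓❓
❓❓❓❓❓❓❓❓❓❓❓❓
❓❓❓❓❓❓❓❓❓❓❓❓
❓❓❓❓❓❓❓❓❓❓❓❓
❓❓❓🟫🟫⬜⬜🟦🟩❓❓❓
❓🟩⬛⬛🟩🟦🟩🟦🟩❓❓❓
❓⬜🟫🟫⬜🟫🔴🟫🟦❓❓❓
❓🟫🟩⬜🟫🟩🟩🟫🟩❓❓❓
❓⬛🟫⬛🟩🟩🟦🟩🟫❓❓❓
❓🟫🟩⬛⬜⬜🟩🟩❓❓❓❓
❓❓⬜🟩🟦⬜⬜❓❓❓❓❓
❓❓🟩🟩⬛⬜🟦❓❓❓❓❓

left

❓❓❓❓❓❓❓❓❓❓❓❓
❓❓❓❓❓❓❓❓❓❓❓❓
❓❓❓❓❓❓❓❓❓❓❓❓
❓❓❓❓❓❓❓❓❓❓❓❓
❓❓❓❓🟫🟫⬜⬜🟦🟩❓❓
❓❓🟩⬛⬛🟩🟦🟩🟦🟩❓❓
❓❓⬜🟫🟫⬜🔴🟩🟫🟦❓❓
❓❓🟫🟩⬜🟫🟩🟩🟫🟩❓❓
❓❓⬛🟫⬛🟩🟩🟦🟩🟫❓❓
❓❓🟫🟩⬛⬜⬜🟩🟩❓❓❓
❓❓❓⬜🟩🟦⬜⬜❓❓❓❓
❓❓❓🟩🟩⬛⬜🟦❓❓❓❓

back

❓❓❓❓❓❓❓❓❓❓❓❓
❓❓❓❓❓❓❓❓❓❓❓❓
❓❓❓❓❓❓❓❓❓❓❓❓
❓❓❓❓🟫🟫⬜⬜🟦🟩❓❓
❓❓🟩⬛⬛🟩🟦🟩🟦🟩❓❓
❓❓⬜🟫🟫⬜🟫🟩🟫🟦❓❓
❓❓🟫🟩⬜🟫🔴🟩🟫🟩❓❓
❓❓⬛🟫⬛🟩🟩🟦🟩🟫❓❓
❓❓🟫🟩⬛⬜⬜🟩🟩❓❓❓
❓❓❓⬜🟩🟦⬜⬜❓❓❓❓
❓❓❓🟩🟩⬛⬜🟦❓❓❓❓
❓❓❓❓❓❓❓❓❓❓❓❓

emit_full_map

❓❓🟫🟫⬜⬜🟦🟩
🟩⬛⬛🟩🟦🟩🟦🟩
⬜🟫🟫⬜🟫🟩🟫🟦
🟫🟩⬜🟫🔴🟩🟫🟩
⬛🟫⬛🟩🟩🟦🟩🟫
🟫🟩⬛⬜⬜🟩🟩❓
❓⬜🟩🟦⬜⬜❓❓
❓🟩🟩⬛⬜🟦❓❓

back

❓❓❓❓❓❓❓❓❓❓❓❓
❓❓❓❓❓❓❓❓❓❓❓❓
❓❓❓❓🟫🟫⬜⬜🟦🟩❓❓
❓❓🟩⬛⬛🟩🟦🟩🟦🟩❓❓
❓❓⬜🟫🟫⬜🟫🟩🟫🟦❓❓
❓❓🟫🟩⬜🟫🟩🟩🟫🟩❓❓
❓❓⬛🟫⬛🟩🔴🟦🟩🟫❓❓
❓❓🟫🟩⬛⬜⬜🟩🟩❓❓❓
❓❓❓⬜🟩🟦⬜⬜🟩❓❓❓
❓❓❓🟩🟩⬛⬜🟦❓❓❓❓
❓❓❓❓❓❓❓❓❓❓❓❓
❓❓❓❓❓❓❓❓❓❓❓❓

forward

❓❓❓❓❓❓❓❓❓❓❓❓
❓❓❓❓❓❓❓❓❓❓❓❓
❓❓❓❓❓❓❓❓❓❓❓❓
❓❓❓❓🟫🟫⬜⬜🟦🟩❓❓
❓❓🟩⬛⬛🟩🟦🟩🟦🟩❓❓
❓❓⬜🟫🟫⬜🟫🟩🟫🟦❓❓
❓❓🟫🟩⬜🟫🔴🟩🟫🟩❓❓
❓❓⬛🟫⬛🟩🟩🟦🟩🟫❓❓
❓❓🟫🟩⬛⬜⬜🟩🟩❓❓❓
❓❓❓⬜🟩🟦⬜⬜🟩❓❓❓
❓❓❓🟩🟩⬛⬜🟦❓❓❓❓
❓❓❓❓❓❓❓❓❓❓❓❓

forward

❓❓❓❓❓❓❓❓❓❓❓❓
❓❓❓❓❓❓❓❓❓❓❓❓
❓❓❓❓❓❓❓❓❓❓❓❓
❓❓❓❓❓❓❓❓❓❓❓❓
❓❓❓❓🟫🟫⬜⬜🟦🟩❓❓
❓❓🟩⬛⬛🟩🟦🟩🟦🟩❓❓
❓❓⬜🟫🟫⬜🔴🟩🟫🟦❓❓
❓❓🟫🟩⬜🟫🟩🟩🟫🟩❓❓
❓❓⬛🟫⬛🟩🟩🟦🟩🟫❓❓
❓❓🟫🟩⬛⬜⬜🟩🟩❓❓❓
❓❓❓⬜🟩🟦⬜⬜🟩❓❓❓
❓❓❓🟩🟩⬛⬜🟦❓❓❓❓

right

❓❓❓❓❓❓❓❓❓❓❓❓
❓❓❓❓❓❓❓❓❓❓❓❓
❓❓❓❓❓❓❓❓❓❓❓❓
❓❓❓❓❓❓❓❓❓❓❓❓
❓❓❓🟫🟫⬜⬜🟦🟩❓❓❓
❓🟩⬛⬛🟩🟦🟩🟦🟩❓❓❓
❓⬜🟫🟫⬜🟫🔴🟫🟦❓❓❓
❓🟫🟩⬜🟫🟩🟩🟫🟩❓❓❓
❓⬛🟫⬛🟩🟩🟦🟩🟫❓❓❓
❓🟫🟩⬛⬜⬜🟩🟩❓❓❓❓
❓❓⬜🟩🟦⬜⬜🟩❓❓❓❓
❓❓🟩🟩⬛⬜🟦❓❓❓❓❓

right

❓❓❓❓❓❓❓❓❓❓❓❓
❓❓❓❓❓❓❓❓❓❓❓❓
❓❓❓❓❓❓❓❓❓❓❓❓
❓❓❓❓❓❓❓❓❓❓❓❓
❓❓🟫🟫⬜⬜🟦🟩⬜❓❓❓
🟩⬛⬛🟩🟦🟩🟦🟩🟦❓❓❓
⬜🟫🟫⬜🟫🟩🔴🟦🟫❓❓❓
🟫🟩⬜🟫🟩🟩🟫🟩⬜❓❓❓
⬛🟫⬛🟩🟩🟦🟩🟫🟩❓❓❓
🟫🟩⬛⬜⬜🟩🟩❓❓❓❓❓
❓⬜🟩🟦⬜⬜🟩❓❓❓❓❓
❓🟩🟩⬛⬜🟦❓❓❓❓❓❓

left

❓❓❓❓❓❓❓❓❓❓❓❓
❓❓❓❓❓❓❓❓❓❓❓❓
❓❓❓❓❓❓❓❓❓❓❓❓
❓❓❓❓❓❓❓❓❓❓❓❓
❓❓❓🟫🟫⬜⬜🟦🟩⬜❓❓
❓🟩⬛⬛🟩🟦🟩🟦🟩🟦❓❓
❓⬜🟫🟫⬜🟫🔴🟫🟦🟫❓❓
❓🟫🟩⬜🟫🟩🟩🟫🟩⬜❓❓
❓⬛🟫⬛🟩🟩🟦🟩🟫🟩❓❓
❓🟫🟩⬛⬜⬜🟩🟩❓❓❓❓
❓❓⬜🟩🟦⬜⬜🟩❓❓❓❓
❓❓🟩🟩⬛⬜🟦❓❓❓❓❓

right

❓❓❓❓❓❓❓❓❓❓❓❓
❓❓❓❓❓❓❓❓❓❓❓❓
❓❓❓❓❓❓❓❓❓❓❓❓
❓❓❓❓❓❓❓❓❓❓❓❓
❓❓🟫🟫⬜⬜🟦🟩⬜❓❓❓
🟩⬛⬛🟩🟦🟩🟦🟩🟦❓❓❓
⬜🟫🟫⬜🟫🟩🔴🟦🟫❓❓❓
🟫🟩⬜🟫🟩🟩🟫🟩⬜❓❓❓
⬛🟫⬛🟩🟩🟦🟩🟫🟩❓❓❓
🟫🟩⬛⬜⬜🟩🟩❓❓❓❓❓
❓⬜🟩🟦⬜⬜🟩❓❓❓❓❓
❓🟩🟩⬛⬜🟦❓❓❓❓❓❓

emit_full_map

❓❓🟫🟫⬜⬜🟦🟩⬜
🟩⬛⬛🟩🟦🟩🟦🟩🟦
⬜🟫🟫⬜🟫🟩🔴🟦🟫
🟫🟩⬜🟫🟩🟩🟫🟩⬜
⬛🟫⬛🟩🟩🟦🟩🟫🟩
🟫🟩⬛⬜⬜🟩🟩❓❓
❓⬜🟩🟦⬜⬜🟩❓❓
❓🟩🟩⬛⬜🟦❓❓❓

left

❓❓❓❓❓❓❓❓❓❓❓❓
❓❓❓❓❓❓❓❓❓❓❓❓
❓❓❓❓❓❓❓❓❓❓❓❓
❓❓❓❓❓❓❓❓❓❓❓❓
❓❓❓🟫🟫⬜⬜🟦🟩⬜❓❓
❓🟩⬛⬛🟩🟦🟩🟦🟩🟦❓❓
❓⬜🟫🟫⬜🟫🔴🟫🟦🟫❓❓
❓🟫🟩⬜🟫🟩🟩🟫🟩⬜❓❓
❓⬛🟫⬛🟩🟩🟦🟩🟫🟩❓❓
❓🟫🟩⬛⬜⬜🟩🟩❓❓❓❓
❓❓⬜🟩🟦⬜⬜🟩❓❓❓❓
❓❓🟩🟩⬛⬜🟦❓❓❓❓❓

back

❓❓❓❓❓❓❓❓❓❓❓❓
❓❓❓❓❓❓❓❓❓❓❓❓
❓❓❓❓❓❓❓❓❓❓❓❓
❓❓❓🟫🟫⬜⬜🟦🟩⬜❓❓
❓🟩⬛⬛🟩🟦🟩🟦🟩🟦❓❓
❓⬜🟫🟫⬜🟫🟩🟫🟦🟫❓❓
❓🟫🟩⬜🟫🟩🔴🟫🟩⬜❓❓
❓⬛🟫⬛🟩🟩🟦🟩🟫🟩❓❓
❓🟫🟩⬛⬜⬜🟩🟩🟫❓❓❓
❓❓⬜🟩🟦⬜⬜🟩❓❓❓❓
❓❓🟩🟩⬛⬜🟦❓❓❓❓❓
❓❓❓❓❓❓❓❓❓❓❓❓

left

❓❓❓❓❓❓❓❓❓❓❓❓
❓❓❓❓❓❓❓❓❓❓❓❓
❓❓❓❓❓❓❓❓❓❓❓❓
❓❓❓❓🟫🟫⬜⬜🟦🟩⬜❓
❓❓🟩⬛⬛🟩🟦🟩🟦🟩🟦❓
❓❓⬜🟫🟫⬜🟫🟩🟫🟦🟫❓
❓❓🟫🟩⬜🟫🔴🟩🟫🟩⬜❓
❓❓⬛🟫⬛🟩🟩🟦🟩🟫🟩❓
❓❓🟫🟩⬛⬜⬜🟩🟩🟫❓❓
❓❓❓⬜🟩🟦⬜⬜🟩❓❓❓
❓❓❓🟩🟩⬛⬜🟦❓❓❓❓
❓❓❓❓❓❓❓❓❓❓❓❓

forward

❓❓❓❓❓❓❓❓❓❓❓❓
❓❓❓❓❓❓❓❓❓❓❓❓
❓❓❓❓❓❓❓❓❓❓❓❓
❓❓❓❓❓❓❓❓❓❓❓❓
❓❓❓❓🟫🟫⬜⬜🟦🟩⬜❓
❓❓🟩⬛⬛🟩🟦🟩🟦🟩🟦❓
❓❓⬜🟫🟫⬜🔴🟩🟫🟦🟫❓
❓❓🟫🟩⬜🟫🟩🟩🟫🟩⬜❓
❓❓⬛🟫⬛🟩🟩🟦🟩🟫🟩❓
❓❓🟫🟩⬛⬜⬜🟩🟩🟫❓❓
❓❓❓⬜🟩🟦⬜⬜🟩❓❓❓
❓❓❓🟩🟩⬛⬜🟦❓❓❓❓

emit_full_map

❓❓🟫🟫⬜⬜🟦🟩⬜
🟩⬛⬛🟩🟦🟩🟦🟩🟦
⬜🟫🟫⬜🔴🟩🟫🟦🟫
🟫🟩⬜🟫🟩🟩🟫🟩⬜
⬛🟫⬛🟩🟩🟦🟩🟫🟩
🟫🟩⬛⬜⬜🟩🟩🟫❓
❓⬜🟩🟦⬜⬜🟩❓❓
❓🟩🟩⬛⬜🟦❓❓❓
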